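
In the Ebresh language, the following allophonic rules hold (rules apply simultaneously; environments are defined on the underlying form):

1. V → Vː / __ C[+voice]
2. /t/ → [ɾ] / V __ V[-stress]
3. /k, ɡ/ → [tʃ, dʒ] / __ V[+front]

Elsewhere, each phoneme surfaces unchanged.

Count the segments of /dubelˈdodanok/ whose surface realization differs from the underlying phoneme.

4

Segments that undergo a rule: /u/ → [uː] (rule 1); /e/ → [eː] (rule 1); /o/ → [oː] (rule 1); /a/ → [aː] (rule 1).
All other segments surface unchanged.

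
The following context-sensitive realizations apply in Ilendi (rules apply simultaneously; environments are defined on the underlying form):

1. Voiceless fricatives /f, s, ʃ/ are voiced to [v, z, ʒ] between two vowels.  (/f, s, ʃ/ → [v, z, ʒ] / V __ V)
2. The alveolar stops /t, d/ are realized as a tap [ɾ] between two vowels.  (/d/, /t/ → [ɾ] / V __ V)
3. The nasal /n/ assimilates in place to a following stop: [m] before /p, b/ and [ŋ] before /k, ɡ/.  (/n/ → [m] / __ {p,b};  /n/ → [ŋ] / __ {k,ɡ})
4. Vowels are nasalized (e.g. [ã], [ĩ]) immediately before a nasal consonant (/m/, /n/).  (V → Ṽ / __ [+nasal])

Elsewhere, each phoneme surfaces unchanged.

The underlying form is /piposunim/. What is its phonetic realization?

/p/ stays [p].
/i/ (between /p/ and /p/) fails the environment for rule 4, so it stays [i].
/p/ (between /i/ and /o/) is unaffected → [p].
/o/ (between /p/ and /s/) is in the target of rule 4 but the environment (before a nasal consonant) is not met → [o].
/s/ (between /o/ and /u/): between two vowels, so rule 1 applies → [z].
/u/ (between /s/ and /n/): before a nasal consonant, so rule 4 applies → [ũ].
/n/ (between /u/ and /i/) fails the environment for rule 3, so it stays [n].
/i/ meets the environment for rule 4 (before a nasal consonant) → [ĩ].
/m/ stays [m].

[pipozũnĩm]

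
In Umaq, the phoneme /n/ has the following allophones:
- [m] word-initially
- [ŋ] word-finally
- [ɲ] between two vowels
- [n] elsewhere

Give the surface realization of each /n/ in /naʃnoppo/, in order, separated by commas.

[m], [n]

Occurrence 1 (position 1): word-initially → [m].
Occurrence 2 (position 4): no conditioning environment matches → elsewhere allophone [n].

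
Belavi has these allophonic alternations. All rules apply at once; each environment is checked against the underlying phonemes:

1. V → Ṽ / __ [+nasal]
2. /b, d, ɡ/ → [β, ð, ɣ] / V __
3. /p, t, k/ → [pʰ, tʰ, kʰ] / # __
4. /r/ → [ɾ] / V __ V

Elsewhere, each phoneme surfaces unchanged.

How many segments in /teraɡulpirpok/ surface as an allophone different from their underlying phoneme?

3

Segments that undergo a rule: /t/ → [tʰ] (rule 3); /r/ → [ɾ] (rule 4); /ɡ/ → [ɣ] (rule 2).
All other segments surface unchanged.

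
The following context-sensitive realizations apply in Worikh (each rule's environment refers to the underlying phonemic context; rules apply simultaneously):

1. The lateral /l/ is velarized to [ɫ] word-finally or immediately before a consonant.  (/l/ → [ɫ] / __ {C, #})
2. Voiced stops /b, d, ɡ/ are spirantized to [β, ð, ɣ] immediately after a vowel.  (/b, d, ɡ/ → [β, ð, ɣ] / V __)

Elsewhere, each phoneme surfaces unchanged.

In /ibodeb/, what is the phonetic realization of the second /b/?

/b/ meets the environment for rule 2 (immediately after a vowel) → [β].

[β]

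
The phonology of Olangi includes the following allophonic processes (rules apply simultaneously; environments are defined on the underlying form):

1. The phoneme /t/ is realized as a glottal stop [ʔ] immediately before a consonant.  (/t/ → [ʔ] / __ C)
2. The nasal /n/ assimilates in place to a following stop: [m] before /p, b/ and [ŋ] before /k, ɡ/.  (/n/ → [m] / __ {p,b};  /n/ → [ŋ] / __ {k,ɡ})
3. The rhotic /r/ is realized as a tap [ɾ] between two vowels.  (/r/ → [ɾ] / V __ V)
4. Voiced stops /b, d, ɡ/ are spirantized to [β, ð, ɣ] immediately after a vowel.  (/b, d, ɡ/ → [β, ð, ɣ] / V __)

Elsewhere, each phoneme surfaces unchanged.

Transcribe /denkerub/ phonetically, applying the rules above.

[deŋkeɾuβ]

/d/ (word-initial) fails the environment for rule 4, so it stays [d].
/e/ — not in any rule's target class → [e].
/n/ — between /e/ and /k/, before a labial or velar stop — surfaces as [ŋ] (rule 2).
/k/ (between /n/ and /e/) is unaffected → [k].
/e/ — not in any rule's target class → [e].
/r/ meets the environment for rule 3 (between two vowels) → [ɾ].
/u/ — not in any rule's target class → [u].
/b/ (word-final): immediately after a vowel, so rule 4 applies → [β].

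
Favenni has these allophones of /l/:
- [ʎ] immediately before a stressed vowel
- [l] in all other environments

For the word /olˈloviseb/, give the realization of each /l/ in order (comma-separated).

Occurrence 1 (position 2): no conditioning environment matches → elsewhere allophone [l].
Occurrence 2 (position 3): immediately before a stressed vowel → [ʎ].

[l], [ʎ]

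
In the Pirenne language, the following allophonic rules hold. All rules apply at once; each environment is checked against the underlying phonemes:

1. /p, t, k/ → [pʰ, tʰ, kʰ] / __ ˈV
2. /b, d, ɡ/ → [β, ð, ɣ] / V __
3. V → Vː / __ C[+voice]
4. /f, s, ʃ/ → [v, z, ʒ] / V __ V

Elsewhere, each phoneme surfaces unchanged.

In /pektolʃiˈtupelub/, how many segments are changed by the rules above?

Segments that undergo a rule: /o/ → [oː] (rule 3); /t/ → [tʰ] (rule 1); /e/ → [eː] (rule 3); /u/ → [uː] (rule 3); /b/ → [β] (rule 2).
All other segments surface unchanged.

5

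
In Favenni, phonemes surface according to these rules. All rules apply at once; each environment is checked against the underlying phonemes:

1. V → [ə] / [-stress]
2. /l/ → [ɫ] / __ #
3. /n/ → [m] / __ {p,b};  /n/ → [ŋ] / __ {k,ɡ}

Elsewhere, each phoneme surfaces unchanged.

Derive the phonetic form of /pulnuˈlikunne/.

[pəlnəˈlikənnə]

/p/ stays [p].
/u/ meets the environment for rule 1 (in an unstressed syllable) → [ə].
/l/ — between /u/ and /n/; rule 2 does not apply here → [l].
/n/ (between /l/ and /u/) is in the target of rule 3 but the environment (before a labial or velar stop) is not met → [n].
/u/ (between /n/ and /l/) occurs in an unstressed syllable → [ə] by rule 1.
/l/ (between /u/ and /i/): rule 2 targets it, but not word-finally → unchanged [l].
/i/ — between /l/ and /k/; rule 1 does not apply here → [i].
/k/ (between /i/ and /u/): no rule targets it → [k].
/u/ meets the environment for rule 1 (in an unstressed syllable) → [ə].
/n/ (between /u/ and /n/): rule 3 targets it, but not before a labial or velar stop → unchanged [n].
/n/ — between /n/ and /e/; rule 3 does not apply here → [n].
Rule 1 applies to /e/ (word-final: in an unstressed syllable) → [ə].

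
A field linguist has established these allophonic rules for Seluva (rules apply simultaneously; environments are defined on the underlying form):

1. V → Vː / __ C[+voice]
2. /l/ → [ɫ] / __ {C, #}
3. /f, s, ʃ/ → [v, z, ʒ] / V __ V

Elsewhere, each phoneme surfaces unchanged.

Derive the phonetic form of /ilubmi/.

/i/ — word-initial, before a voiced consonant — surfaces as [iː] (rule 1).
/l/ (between /i/ and /u/) fails the environment for rule 2, so it stays [l].
/u/ — between /l/ and /b/, before a voiced consonant — surfaces as [uː] (rule 1).
/i/ (word-final) is in the target of rule 1 but the environment (before a voiced consonant) is not met → [i].

[iːluːbmi]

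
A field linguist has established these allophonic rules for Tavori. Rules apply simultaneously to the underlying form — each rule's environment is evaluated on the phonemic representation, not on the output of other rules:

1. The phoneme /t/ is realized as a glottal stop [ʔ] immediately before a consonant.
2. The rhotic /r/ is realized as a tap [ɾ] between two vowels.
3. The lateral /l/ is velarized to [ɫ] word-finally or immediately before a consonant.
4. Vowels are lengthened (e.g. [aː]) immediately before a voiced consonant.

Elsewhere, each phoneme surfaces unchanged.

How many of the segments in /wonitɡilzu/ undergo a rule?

Segments that undergo a rule: /o/ → [oː] (rule 4); /t/ → [ʔ] (rule 1); /i/ → [iː] (rule 4); /l/ → [ɫ] (rule 3).
All other segments surface unchanged.

4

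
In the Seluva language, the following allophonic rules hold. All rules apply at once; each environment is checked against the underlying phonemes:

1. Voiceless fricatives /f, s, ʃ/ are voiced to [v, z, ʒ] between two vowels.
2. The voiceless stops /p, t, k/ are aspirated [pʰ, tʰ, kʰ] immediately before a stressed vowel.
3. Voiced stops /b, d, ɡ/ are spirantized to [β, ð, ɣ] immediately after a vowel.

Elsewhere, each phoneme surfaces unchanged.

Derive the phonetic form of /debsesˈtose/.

[deβsesˈtʰoze]

/d/ (word-initial) fails the environment for rule 3, so it stays [d].
/e/ (between /d/ and /b/) is unaffected → [e].
/b/ meets the environment for rule 3 (immediately after a vowel) → [β].
/s/ — between /b/ and /e/; rule 1 does not apply here → [s].
/e/ — not in any rule's target class → [e].
/s/ (between /e/ and /t/) is in the target of rule 1 but the environment (between two vowels) is not met → [s].
Rule 2 applies to /t/ (between /s/ and /o/: immediately before a stressed vowel) → [tʰ].
/o/ (between /t/ and /s/): no rule targets it → [o].
/s/ (between /o/ and /e/) occurs between two vowels → [z] by rule 1.
/e/ stays [e].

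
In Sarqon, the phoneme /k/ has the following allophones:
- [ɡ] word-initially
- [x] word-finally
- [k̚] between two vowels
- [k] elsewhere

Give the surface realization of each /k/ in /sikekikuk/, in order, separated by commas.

Occurrence 1 (position 3): between two vowels → [k̚].
Occurrence 2 (position 5): between two vowels → [k̚].
Occurrence 3 (position 7): between two vowels → [k̚].
Occurrence 4 (position 9): word-finally → [x].

[k̚], [k̚], [k̚], [x]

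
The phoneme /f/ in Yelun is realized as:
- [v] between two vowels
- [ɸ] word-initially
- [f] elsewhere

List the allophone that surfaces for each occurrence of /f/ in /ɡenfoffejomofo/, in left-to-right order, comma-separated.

Occurrence 1 (position 4): no conditioning environment matches → elsewhere allophone [f].
Occurrence 2 (position 6): no conditioning environment matches → elsewhere allophone [f].
Occurrence 3 (position 7): no conditioning environment matches → elsewhere allophone [f].
Occurrence 4 (position 13): between two vowels → [v].

[f], [f], [f], [v]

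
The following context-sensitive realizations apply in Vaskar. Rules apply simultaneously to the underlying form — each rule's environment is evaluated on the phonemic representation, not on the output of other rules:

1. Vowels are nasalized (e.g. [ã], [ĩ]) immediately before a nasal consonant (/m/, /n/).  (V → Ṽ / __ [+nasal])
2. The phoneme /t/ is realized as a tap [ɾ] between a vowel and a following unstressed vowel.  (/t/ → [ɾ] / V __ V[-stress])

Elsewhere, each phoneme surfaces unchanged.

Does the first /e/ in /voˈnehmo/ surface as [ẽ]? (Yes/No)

No

/e/ (between /n/ and /h/): rule 1 targets it, but not before a nasal consonant → unchanged [e].
The actual realization is [e], not [ẽ].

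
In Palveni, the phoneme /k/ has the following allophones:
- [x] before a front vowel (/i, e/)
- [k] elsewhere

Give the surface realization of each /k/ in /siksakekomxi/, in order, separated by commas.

Occurrence 1 (position 3): no conditioning environment matches → elsewhere allophone [k].
Occurrence 2 (position 6): before a front vowel (/i, e/) → [x].
Occurrence 3 (position 8): no conditioning environment matches → elsewhere allophone [k].

[k], [x], [k]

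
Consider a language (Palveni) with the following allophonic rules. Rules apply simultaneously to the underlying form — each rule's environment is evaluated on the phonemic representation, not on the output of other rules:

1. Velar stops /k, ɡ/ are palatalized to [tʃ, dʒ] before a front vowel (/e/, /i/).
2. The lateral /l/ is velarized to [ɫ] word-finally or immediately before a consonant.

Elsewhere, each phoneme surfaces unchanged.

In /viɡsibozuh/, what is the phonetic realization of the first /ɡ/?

[ɡ]

/ɡ/ (between /i/ and /s/) is in the target of rule 1 but the environment (before a front vowel) is not met → [ɡ].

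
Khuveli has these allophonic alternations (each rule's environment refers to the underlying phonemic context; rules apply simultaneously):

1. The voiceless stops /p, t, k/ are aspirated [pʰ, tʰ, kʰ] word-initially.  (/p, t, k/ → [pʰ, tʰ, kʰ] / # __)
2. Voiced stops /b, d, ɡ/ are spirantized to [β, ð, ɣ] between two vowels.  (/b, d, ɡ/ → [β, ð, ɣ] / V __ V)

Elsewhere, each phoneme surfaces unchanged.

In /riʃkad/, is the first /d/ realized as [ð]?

/d/ (word-final): rule 2 targets it, but not between two vowels → unchanged [d].
The actual realization is [d], not [ð].

No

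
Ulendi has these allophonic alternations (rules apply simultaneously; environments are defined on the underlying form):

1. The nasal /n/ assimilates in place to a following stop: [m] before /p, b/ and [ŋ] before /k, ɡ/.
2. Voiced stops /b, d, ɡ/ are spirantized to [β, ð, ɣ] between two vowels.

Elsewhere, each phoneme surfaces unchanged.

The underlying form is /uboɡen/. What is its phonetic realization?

/b/ — between /u/ and /o/, between two vowels — surfaces as [β] (rule 2).
/ɡ/ (between /o/ and /e/) occurs between two vowels → [ɣ] by rule 2.
/n/ (word-final): rule 1 targets it, but not before a labial or velar stop → unchanged [n].

[uβoɣen]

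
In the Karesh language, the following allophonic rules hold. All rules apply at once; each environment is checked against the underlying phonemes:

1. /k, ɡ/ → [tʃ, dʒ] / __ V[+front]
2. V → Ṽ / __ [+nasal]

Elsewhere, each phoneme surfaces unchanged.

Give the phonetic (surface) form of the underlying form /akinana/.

[atʃĩnãna]

/a/ (word-initial): rule 2 targets it, but not before a nasal consonant → unchanged [a].
/k/ (between /a/ and /i/) occurs before a front vowel → [tʃ] by rule 1.
/i/ — between /k/ and /n/, before a nasal consonant — surfaces as [ĩ] (rule 2).
/n/ stays [n].
/a/ (between /n/ and /n/) occurs before a nasal consonant → [ã] by rule 2.
/n/ (between /a/ and /a/): no rule targets it → [n].
/a/ — word-final; rule 2 does not apply here → [a].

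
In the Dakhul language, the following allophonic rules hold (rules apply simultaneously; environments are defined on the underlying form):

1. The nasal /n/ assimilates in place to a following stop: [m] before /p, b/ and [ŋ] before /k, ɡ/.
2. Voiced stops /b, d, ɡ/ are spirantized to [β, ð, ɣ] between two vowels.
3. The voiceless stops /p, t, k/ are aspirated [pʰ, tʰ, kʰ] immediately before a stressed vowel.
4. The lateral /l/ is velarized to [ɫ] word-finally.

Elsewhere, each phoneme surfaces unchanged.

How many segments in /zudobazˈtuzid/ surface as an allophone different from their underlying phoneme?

3

Segments that undergo a rule: /d/ → [ð] (rule 2); /b/ → [β] (rule 2); /t/ → [tʰ] (rule 3).
All other segments surface unchanged.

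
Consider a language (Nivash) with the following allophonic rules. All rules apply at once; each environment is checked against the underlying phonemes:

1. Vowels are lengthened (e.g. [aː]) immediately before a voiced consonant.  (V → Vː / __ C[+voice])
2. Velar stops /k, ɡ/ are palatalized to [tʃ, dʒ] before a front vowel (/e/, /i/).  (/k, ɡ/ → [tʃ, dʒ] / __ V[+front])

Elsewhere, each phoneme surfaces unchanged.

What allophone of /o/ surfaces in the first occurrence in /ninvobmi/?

[oː]

/o/ (between /v/ and /b/) occurs before a voiced consonant → [oː] by rule 1.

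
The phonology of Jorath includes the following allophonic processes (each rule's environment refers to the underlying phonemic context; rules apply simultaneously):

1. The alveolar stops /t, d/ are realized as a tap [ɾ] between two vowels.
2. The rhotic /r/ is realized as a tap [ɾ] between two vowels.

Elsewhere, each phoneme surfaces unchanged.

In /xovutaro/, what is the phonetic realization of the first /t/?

[ɾ]

/t/ (between /u/ and /a/): between two vowels, so rule 1 applies → [ɾ].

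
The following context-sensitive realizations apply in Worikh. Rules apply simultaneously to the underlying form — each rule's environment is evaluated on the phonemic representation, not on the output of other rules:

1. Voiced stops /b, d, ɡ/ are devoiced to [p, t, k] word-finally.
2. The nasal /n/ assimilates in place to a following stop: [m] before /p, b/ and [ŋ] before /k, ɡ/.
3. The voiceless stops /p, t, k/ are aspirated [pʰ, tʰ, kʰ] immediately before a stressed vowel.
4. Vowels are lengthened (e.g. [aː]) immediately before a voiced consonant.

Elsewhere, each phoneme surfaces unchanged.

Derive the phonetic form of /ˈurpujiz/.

/u/ (word-initial): before a voiced consonant, so rule 4 applies → [uː].
/r/ — not in any rule's target class → [r].
/p/ (between /r/ and /u/): rule 3 targets it, but not immediately before a stressed vowel → unchanged [p].
Rule 4 applies to /u/ (between /p/ and /j/: before a voiced consonant) → [uː].
/j/ (between /u/ and /i/): no rule targets it → [j].
/i/ (between /j/ and /z/): before a voiced consonant, so rule 4 applies → [iː].
/z/ (word-final) is unaffected → [z].

[ˈuːrpuːjiːz]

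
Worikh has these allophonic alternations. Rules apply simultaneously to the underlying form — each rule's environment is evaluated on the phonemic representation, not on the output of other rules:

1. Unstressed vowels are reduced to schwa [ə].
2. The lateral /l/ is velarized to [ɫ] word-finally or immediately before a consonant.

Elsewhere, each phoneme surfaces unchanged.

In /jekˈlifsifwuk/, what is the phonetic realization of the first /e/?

[ə]

Rule 1 applies to /e/ (between /j/ and /k/: in an unstressed syllable) → [ə].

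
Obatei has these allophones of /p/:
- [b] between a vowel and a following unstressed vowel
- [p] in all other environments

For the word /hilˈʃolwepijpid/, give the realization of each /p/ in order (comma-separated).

Occurrence 1 (position 9): between a vowel and a following unstressed vowel → [b].
Occurrence 2 (position 12): no conditioning environment matches → elsewhere allophone [p].

[b], [p]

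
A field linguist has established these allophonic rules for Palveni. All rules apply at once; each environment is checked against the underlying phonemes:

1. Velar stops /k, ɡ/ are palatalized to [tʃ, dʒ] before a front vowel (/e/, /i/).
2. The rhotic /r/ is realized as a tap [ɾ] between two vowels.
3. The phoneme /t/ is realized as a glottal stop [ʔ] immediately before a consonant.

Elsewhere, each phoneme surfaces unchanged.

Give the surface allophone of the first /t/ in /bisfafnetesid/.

[t]

/t/ (between /e/ and /e/) fails the environment for rule 3, so it stays [t].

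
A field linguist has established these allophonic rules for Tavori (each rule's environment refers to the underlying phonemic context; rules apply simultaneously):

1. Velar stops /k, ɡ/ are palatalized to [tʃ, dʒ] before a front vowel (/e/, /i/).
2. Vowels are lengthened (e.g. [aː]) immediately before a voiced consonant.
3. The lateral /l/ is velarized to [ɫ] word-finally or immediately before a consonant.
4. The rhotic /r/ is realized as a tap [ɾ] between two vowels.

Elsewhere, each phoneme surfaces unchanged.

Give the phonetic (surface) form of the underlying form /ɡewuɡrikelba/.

/ɡ/ (word-initial) occurs before a front vowel → [dʒ] by rule 1.
Rule 2 applies to /e/ (between /ɡ/ and /w/: before a voiced consonant) → [eː].
/w/ (between /e/ and /u/) is unaffected → [w].
/u/ (between /w/ and /ɡ/) occurs before a voiced consonant → [uː] by rule 2.
/ɡ/ (between /u/ and /r/) fails the environment for rule 1, so it stays [ɡ].
/r/ — between /ɡ/ and /i/; rule 4 does not apply here → [r].
/i/ (between /r/ and /k/) fails the environment for rule 2, so it stays [i].
/k/ (between /i/ and /e/): before a front vowel, so rule 1 applies → [tʃ].
Rule 2 applies to /e/ (between /k/ and /l/: before a voiced consonant) → [eː].
/l/ — between /e/ and /b/, word-finally or immediately before a consonant — surfaces as [ɫ] (rule 3).
/b/ (between /l/ and /a/): no rule targets it → [b].
/a/ (word-final) is in the target of rule 2 but the environment (before a voiced consonant) is not met → [a].

[dʒeːwuːɡritʃeːɫba]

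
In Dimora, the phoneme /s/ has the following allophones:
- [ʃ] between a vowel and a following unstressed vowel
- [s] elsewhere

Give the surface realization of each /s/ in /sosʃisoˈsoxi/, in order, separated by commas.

Occurrence 1 (position 1): no conditioning environment matches → elsewhere allophone [s].
Occurrence 2 (position 3): no conditioning environment matches → elsewhere allophone [s].
Occurrence 3 (position 6): between a vowel and a following unstressed vowel → [ʃ].
Occurrence 4 (position 8): no conditioning environment matches → elsewhere allophone [s].

[s], [s], [ʃ], [s]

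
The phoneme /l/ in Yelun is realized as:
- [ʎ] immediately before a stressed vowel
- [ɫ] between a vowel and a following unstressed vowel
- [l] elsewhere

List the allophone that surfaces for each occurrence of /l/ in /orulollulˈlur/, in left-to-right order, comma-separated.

[ɫ], [l], [l], [l], [ʎ]

Occurrence 1 (position 4): between a vowel and a following unstressed vowel → [ɫ].
Occurrence 2 (position 6): no conditioning environment matches → elsewhere allophone [l].
Occurrence 3 (position 7): no conditioning environment matches → elsewhere allophone [l].
Occurrence 4 (position 9): no conditioning environment matches → elsewhere allophone [l].
Occurrence 5 (position 10): immediately before a stressed vowel → [ʎ].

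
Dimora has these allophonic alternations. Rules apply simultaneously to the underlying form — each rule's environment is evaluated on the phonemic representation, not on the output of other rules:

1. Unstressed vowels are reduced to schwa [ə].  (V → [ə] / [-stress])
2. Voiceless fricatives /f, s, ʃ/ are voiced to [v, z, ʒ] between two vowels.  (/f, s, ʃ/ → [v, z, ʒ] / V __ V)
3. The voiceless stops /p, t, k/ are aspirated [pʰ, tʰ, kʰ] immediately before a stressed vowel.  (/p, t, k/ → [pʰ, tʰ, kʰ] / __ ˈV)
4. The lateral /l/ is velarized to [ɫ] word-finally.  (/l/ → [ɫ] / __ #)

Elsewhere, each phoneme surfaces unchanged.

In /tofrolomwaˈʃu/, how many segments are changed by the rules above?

5

Segments that undergo a rule: /o/ → [ə] (rule 1); /o/ → [ə] (rule 1); /o/ → [ə] (rule 1); /a/ → [ə] (rule 1); /ʃ/ → [ʒ] (rule 2).
All other segments surface unchanged.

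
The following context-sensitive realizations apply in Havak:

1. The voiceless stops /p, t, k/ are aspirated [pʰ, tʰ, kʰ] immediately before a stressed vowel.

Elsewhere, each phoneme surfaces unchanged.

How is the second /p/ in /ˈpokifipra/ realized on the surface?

[p]

/p/ (between /i/ and /r/) fails the environment for rule 1, so it stays [p].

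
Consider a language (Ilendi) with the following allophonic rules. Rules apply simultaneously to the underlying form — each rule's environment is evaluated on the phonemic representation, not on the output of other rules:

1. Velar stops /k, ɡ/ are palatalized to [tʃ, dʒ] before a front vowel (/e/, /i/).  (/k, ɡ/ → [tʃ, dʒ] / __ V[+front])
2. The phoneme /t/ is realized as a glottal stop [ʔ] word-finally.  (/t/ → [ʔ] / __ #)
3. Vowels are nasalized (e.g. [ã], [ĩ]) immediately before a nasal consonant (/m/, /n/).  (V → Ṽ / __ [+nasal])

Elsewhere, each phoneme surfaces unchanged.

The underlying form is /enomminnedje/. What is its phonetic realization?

[ẽnõmmĩnnedje]

/e/ meets the environment for rule 3 (before a nasal consonant) → [ẽ].
/n/ (between /e/ and /o/): no rule targets it → [n].
Rule 3 applies to /o/ (between /n/ and /m/: before a nasal consonant) → [õ].
/m/ stays [m].
/m/ (between /m/ and /i/): no rule targets it → [m].
/i/ (between /m/ and /n/) occurs before a nasal consonant → [ĩ] by rule 3.
/n/ (between /i/ and /n/): no rule targets it → [n].
/n/ (between /n/ and /e/): no rule targets it → [n].
/e/ (between /n/ and /d/) fails the environment for rule 3, so it stays [e].
/d/ stays [d].
/j/ stays [j].
/e/ (word-final): rule 3 targets it, but not before a nasal consonant → unchanged [e].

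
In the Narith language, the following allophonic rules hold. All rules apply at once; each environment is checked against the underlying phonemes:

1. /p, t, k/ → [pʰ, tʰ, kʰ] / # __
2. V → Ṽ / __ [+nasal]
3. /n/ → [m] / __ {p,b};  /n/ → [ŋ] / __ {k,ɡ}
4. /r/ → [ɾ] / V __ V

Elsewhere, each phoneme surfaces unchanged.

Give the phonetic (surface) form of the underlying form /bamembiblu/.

[bãmẽmbiblu]

/a/ meets the environment for rule 2 (before a nasal consonant) → [ã].
/e/ (between /m/ and /m/): before a nasal consonant, so rule 2 applies → [ẽ].
/i/ (between /b/ and /b/) is in the target of rule 2 but the environment (before a nasal consonant) is not met → [i].
/u/ — word-final; rule 2 does not apply here → [u].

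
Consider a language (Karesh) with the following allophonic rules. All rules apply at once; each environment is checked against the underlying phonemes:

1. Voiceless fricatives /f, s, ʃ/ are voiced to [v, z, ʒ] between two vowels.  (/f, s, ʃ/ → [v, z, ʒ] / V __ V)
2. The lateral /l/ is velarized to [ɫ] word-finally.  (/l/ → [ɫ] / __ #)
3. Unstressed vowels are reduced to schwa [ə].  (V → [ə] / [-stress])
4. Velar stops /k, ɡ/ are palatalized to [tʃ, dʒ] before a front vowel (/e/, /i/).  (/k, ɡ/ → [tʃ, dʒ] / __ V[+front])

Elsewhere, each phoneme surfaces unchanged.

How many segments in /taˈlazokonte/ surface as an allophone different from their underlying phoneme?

Segments that undergo a rule: /a/ → [ə] (rule 3); /o/ → [ə] (rule 3); /o/ → [ə] (rule 3); /e/ → [ə] (rule 3).
All other segments surface unchanged.

4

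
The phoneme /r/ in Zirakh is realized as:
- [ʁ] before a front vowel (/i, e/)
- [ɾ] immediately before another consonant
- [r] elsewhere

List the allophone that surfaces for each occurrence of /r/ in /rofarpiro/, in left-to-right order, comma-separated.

Occurrence 1 (position 1): no conditioning environment matches → elsewhere allophone [r].
Occurrence 2 (position 5): immediately before another consonant → [ɾ].
Occurrence 3 (position 8): no conditioning environment matches → elsewhere allophone [r].

[r], [ɾ], [r]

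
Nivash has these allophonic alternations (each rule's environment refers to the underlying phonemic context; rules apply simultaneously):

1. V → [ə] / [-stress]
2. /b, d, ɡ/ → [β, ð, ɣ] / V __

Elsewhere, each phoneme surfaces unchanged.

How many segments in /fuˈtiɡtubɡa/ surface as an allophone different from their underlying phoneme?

5

Segments that undergo a rule: /u/ → [ə] (rule 1); /ɡ/ → [ɣ] (rule 2); /u/ → [ə] (rule 1); /b/ → [β] (rule 2); /a/ → [ə] (rule 1).
All other segments surface unchanged.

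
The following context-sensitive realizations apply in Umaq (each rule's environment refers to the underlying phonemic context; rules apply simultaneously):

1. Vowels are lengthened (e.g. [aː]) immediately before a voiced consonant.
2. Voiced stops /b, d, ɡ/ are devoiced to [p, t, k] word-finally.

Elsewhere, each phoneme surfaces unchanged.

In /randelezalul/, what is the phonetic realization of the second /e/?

[eː]

/e/ (between /l/ and /z/) occurs before a voiced consonant → [eː] by rule 1.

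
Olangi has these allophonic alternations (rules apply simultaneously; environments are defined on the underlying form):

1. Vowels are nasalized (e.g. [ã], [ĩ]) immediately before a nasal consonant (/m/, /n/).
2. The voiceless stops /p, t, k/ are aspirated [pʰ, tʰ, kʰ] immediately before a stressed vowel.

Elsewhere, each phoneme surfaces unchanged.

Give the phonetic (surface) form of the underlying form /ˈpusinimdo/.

/p/ — word-initial, immediately before a stressed vowel — surfaces as [pʰ] (rule 2).
/u/ — between /p/ and /s/; rule 1 does not apply here → [u].
/s/ stays [s].
/i/ (between /s/ and /n/): before a nasal consonant, so rule 1 applies → [ĩ].
/n/ — not in any rule's target class → [n].
/i/ — between /n/ and /m/, before a nasal consonant — surfaces as [ĩ] (rule 1).
/m/ stays [m].
/d/ — not in any rule's target class → [d].
/o/ (word-final) fails the environment for rule 1, so it stays [o].

[ˈpʰusĩnĩmdo]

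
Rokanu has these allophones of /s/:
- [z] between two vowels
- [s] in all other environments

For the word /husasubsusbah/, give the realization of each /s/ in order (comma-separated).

[z], [z], [s], [s]

Occurrence 1 (position 3): between two vowels → [z].
Occurrence 2 (position 5): between two vowels → [z].
Occurrence 3 (position 8): no conditioning environment matches → elsewhere allophone [s].
Occurrence 4 (position 10): no conditioning environment matches → elsewhere allophone [s].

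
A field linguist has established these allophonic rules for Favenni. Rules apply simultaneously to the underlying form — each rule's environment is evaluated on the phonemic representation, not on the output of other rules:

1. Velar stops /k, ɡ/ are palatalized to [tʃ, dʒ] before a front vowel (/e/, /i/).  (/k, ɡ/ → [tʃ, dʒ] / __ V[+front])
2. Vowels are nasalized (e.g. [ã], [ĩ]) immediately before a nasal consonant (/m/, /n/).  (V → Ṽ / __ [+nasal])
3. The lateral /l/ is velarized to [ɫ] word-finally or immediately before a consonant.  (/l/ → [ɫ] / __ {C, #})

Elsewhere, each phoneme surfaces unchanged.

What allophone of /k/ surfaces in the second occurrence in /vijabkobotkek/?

Rule 1 applies to /k/ (between /t/ and /e/: before a front vowel) → [tʃ].

[tʃ]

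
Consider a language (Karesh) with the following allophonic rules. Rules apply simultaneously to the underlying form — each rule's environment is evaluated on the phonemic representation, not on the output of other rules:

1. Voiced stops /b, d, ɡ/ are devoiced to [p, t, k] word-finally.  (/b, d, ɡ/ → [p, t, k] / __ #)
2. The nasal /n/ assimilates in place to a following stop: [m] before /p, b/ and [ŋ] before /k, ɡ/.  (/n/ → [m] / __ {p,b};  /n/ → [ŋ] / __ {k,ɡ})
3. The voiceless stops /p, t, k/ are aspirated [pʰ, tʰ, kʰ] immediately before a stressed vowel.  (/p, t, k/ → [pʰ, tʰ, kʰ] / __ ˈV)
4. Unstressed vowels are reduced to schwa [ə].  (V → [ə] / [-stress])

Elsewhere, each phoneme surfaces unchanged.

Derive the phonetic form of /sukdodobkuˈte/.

/s/ (word-initial) is unaffected → [s].
/u/ (between /s/ and /k/) occurs in an unstressed syllable → [ə] by rule 4.
/k/ — between /u/ and /d/; rule 3 does not apply here → [k].
/d/ (between /k/ and /o/): rule 1 targets it, but not word-finally → unchanged [d].
/o/ (between /d/ and /d/): in an unstressed syllable, so rule 4 applies → [ə].
/d/ (between /o/ and /o/): rule 1 targets it, but not word-finally → unchanged [d].
/o/ (between /d/ and /b/): in an unstressed syllable, so rule 4 applies → [ə].
/b/ — between /o/ and /k/; rule 1 does not apply here → [b].
/k/ (between /b/ and /u/): rule 3 targets it, but not immediately before a stressed vowel → unchanged [k].
/u/ (between /k/ and /t/): in an unstressed syllable, so rule 4 applies → [ə].
/t/ (between /u/ and /e/) occurs immediately before a stressed vowel → [tʰ] by rule 3.
/e/ (word-final) fails the environment for rule 4, so it stays [e].

[səkdədəbkəˈtʰe]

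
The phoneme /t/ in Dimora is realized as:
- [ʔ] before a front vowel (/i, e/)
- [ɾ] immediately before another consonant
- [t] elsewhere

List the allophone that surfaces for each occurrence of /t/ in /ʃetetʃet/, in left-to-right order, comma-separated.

[ʔ], [ɾ], [t]

Occurrence 1 (position 3): before a front vowel (/i, e/) → [ʔ].
Occurrence 2 (position 5): immediately before another consonant → [ɾ].
Occurrence 3 (position 8): no conditioning environment matches → elsewhere allophone [t].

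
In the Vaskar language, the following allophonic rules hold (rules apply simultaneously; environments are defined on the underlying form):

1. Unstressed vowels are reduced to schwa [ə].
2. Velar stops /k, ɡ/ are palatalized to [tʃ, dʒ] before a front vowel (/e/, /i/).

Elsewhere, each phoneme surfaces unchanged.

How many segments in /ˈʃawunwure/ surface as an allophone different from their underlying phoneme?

3

Segments that undergo a rule: /u/ → [ə] (rule 1); /u/ → [ə] (rule 1); /e/ → [ə] (rule 1).
All other segments surface unchanged.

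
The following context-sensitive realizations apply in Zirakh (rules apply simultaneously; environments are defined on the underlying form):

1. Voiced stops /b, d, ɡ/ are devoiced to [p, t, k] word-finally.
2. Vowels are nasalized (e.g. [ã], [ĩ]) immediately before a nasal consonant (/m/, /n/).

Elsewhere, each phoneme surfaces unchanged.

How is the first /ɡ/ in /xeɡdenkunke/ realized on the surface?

/ɡ/ (between /e/ and /d/) is in the target of rule 1 but the environment (word-finally) is not met → [ɡ].

[ɡ]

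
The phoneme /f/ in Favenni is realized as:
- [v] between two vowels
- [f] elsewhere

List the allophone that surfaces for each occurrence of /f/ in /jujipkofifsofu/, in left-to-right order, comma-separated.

Occurrence 1 (position 8): between two vowels → [v].
Occurrence 2 (position 10): no conditioning environment matches → elsewhere allophone [f].
Occurrence 3 (position 13): between two vowels → [v].

[v], [f], [v]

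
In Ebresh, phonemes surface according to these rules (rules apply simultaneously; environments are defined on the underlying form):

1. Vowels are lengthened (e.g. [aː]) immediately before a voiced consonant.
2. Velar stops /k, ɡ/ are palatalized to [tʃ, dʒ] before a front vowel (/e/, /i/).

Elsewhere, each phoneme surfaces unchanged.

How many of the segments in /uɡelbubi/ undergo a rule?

4

Segments that undergo a rule: /u/ → [uː] (rule 1); /ɡ/ → [dʒ] (rule 2); /e/ → [eː] (rule 1); /u/ → [uː] (rule 1).
All other segments surface unchanged.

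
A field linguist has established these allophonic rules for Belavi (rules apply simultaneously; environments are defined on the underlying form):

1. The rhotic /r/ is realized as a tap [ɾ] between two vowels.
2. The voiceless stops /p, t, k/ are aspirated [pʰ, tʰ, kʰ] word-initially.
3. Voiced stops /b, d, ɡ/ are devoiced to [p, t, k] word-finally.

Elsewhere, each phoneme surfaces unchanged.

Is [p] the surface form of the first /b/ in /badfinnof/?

/b/ (word-initial) fails the environment for rule 3, so it stays [b].
The actual realization is [b], not [p].

No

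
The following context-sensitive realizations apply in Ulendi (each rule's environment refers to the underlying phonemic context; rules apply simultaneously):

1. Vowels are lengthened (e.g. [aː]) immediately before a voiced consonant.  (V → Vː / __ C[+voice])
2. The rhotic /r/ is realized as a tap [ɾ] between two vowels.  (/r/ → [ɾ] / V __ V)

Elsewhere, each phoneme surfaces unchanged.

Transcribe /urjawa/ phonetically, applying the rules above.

/u/ (word-initial): before a voiced consonant, so rule 1 applies → [uː].
/r/ — between /u/ and /j/; rule 2 does not apply here → [r].
/j/ — not in any rule's target class → [j].
Rule 1 applies to /a/ (between /j/ and /w/: before a voiced consonant) → [aː].
/w/ — not in any rule's target class → [w].
/a/ (word-final): rule 1 targets it, but not before a voiced consonant → unchanged [a].

[uːrjaːwa]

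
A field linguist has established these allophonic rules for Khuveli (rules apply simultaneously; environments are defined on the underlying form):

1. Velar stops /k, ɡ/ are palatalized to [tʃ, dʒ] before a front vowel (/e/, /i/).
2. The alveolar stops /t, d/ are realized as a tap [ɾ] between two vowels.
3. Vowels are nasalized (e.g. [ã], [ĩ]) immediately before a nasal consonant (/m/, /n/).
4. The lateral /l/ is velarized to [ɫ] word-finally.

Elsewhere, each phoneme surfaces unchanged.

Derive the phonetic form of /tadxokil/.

/t/ — word-initial; rule 2 does not apply here → [t].
/a/ — between /t/ and /d/; rule 3 does not apply here → [a].
/d/ (between /a/ and /x/): rule 2 targets it, but not between two vowels → unchanged [d].
/x/ — not in any rule's target class → [x].
/o/ — between /x/ and /k/; rule 3 does not apply here → [o].
/k/ meets the environment for rule 1 (before a front vowel) → [tʃ].
/i/ (between /k/ and /l/): rule 3 targets it, but not before a nasal consonant → unchanged [i].
Rule 4 applies to /l/ (word-final: word-finally) → [ɫ].

[tadxotʃiɫ]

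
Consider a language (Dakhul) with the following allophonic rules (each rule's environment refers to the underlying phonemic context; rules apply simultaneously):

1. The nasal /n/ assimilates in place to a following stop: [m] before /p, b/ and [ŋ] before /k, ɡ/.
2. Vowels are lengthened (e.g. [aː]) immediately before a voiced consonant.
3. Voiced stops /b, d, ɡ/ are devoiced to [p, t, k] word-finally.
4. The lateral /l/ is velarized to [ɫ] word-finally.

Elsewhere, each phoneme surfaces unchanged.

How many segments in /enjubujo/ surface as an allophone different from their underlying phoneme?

Segments that undergo a rule: /e/ → [eː] (rule 2); /u/ → [uː] (rule 2); /u/ → [uː] (rule 2).
All other segments surface unchanged.

3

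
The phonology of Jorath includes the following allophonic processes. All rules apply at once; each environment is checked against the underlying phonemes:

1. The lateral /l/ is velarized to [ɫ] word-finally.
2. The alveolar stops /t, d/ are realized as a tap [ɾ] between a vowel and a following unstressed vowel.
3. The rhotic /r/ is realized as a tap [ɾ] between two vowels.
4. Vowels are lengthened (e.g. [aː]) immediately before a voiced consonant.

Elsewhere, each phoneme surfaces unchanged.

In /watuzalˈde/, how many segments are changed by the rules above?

3

Segments that undergo a rule: /t/ → [ɾ] (rule 2); /u/ → [uː] (rule 4); /a/ → [aː] (rule 4).
All other segments surface unchanged.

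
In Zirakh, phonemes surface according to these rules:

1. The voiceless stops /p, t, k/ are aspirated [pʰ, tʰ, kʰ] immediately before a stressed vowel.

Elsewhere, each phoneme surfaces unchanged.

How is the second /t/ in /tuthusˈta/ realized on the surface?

[t]

/t/ (between /u/ and /h/): rule 1 targets it, but not immediately before a stressed vowel → unchanged [t].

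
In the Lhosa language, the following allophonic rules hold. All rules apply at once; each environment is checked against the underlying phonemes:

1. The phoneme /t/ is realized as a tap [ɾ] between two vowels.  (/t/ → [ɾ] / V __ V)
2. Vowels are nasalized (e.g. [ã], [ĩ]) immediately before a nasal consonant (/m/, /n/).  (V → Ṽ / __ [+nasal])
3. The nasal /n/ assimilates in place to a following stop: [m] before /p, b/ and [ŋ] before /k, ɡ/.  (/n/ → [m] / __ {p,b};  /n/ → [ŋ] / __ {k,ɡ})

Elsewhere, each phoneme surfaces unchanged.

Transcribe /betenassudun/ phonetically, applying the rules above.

[beɾẽnassudũn]

/b/ (word-initial) is unaffected → [b].
/e/ (between /b/ and /t/) is in the target of rule 2 but the environment (before a nasal consonant) is not met → [e].
Rule 1 applies to /t/ (between /e/ and /e/: between two vowels) → [ɾ].
/e/ (between /t/ and /n/) occurs before a nasal consonant → [ẽ] by rule 2.
/n/ (between /e/ and /a/) is in the target of rule 3 but the environment (before a labial or velar stop) is not met → [n].
/a/ (between /n/ and /s/): rule 2 targets it, but not before a nasal consonant → unchanged [a].
/s/ (between /a/ and /s/) is unaffected → [s].
/s/ — not in any rule's target class → [s].
/u/ (between /s/ and /d/) fails the environment for rule 2, so it stays [u].
/d/ — not in any rule's target class → [d].
/u/ — between /d/ and /n/, before a nasal consonant — surfaces as [ũ] (rule 2).
/n/ (word-final) fails the environment for rule 3, so it stays [n].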